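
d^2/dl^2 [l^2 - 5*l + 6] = 2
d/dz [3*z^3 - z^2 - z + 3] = 9*z^2 - 2*z - 1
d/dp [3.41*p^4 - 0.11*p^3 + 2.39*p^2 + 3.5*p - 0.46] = 13.64*p^3 - 0.33*p^2 + 4.78*p + 3.5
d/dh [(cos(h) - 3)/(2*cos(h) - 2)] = -sin(h)/(cos(h) - 1)^2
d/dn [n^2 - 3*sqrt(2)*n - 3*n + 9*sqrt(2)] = 2*n - 3*sqrt(2) - 3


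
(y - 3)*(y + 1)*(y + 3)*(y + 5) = y^4 + 6*y^3 - 4*y^2 - 54*y - 45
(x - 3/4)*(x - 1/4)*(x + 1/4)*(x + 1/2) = x^4 - x^3/4 - 7*x^2/16 + x/64 + 3/128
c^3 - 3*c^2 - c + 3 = (c - 3)*(c - 1)*(c + 1)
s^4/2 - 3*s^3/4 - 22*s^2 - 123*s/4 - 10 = (s/2 + 1/2)*(s - 8)*(s + 1/2)*(s + 5)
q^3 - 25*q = q*(q - 5)*(q + 5)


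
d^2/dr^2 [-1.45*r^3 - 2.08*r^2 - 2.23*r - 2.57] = -8.7*r - 4.16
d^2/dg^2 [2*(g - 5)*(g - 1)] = 4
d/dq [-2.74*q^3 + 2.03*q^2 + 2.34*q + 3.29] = -8.22*q^2 + 4.06*q + 2.34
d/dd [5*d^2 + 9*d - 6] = 10*d + 9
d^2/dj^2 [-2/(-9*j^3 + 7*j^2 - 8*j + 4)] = 4*((7 - 27*j)*(9*j^3 - 7*j^2 + 8*j - 4) + (27*j^2 - 14*j + 8)^2)/(9*j^3 - 7*j^2 + 8*j - 4)^3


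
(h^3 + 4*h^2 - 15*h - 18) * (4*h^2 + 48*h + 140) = 4*h^5 + 64*h^4 + 272*h^3 - 232*h^2 - 2964*h - 2520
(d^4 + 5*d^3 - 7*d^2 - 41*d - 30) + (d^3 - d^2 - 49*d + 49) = d^4 + 6*d^3 - 8*d^2 - 90*d + 19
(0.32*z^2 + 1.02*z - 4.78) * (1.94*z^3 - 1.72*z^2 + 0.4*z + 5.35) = 0.6208*z^5 + 1.4284*z^4 - 10.8996*z^3 + 10.3416*z^2 + 3.545*z - 25.573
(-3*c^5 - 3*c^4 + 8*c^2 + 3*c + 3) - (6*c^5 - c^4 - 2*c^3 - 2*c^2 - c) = -9*c^5 - 2*c^4 + 2*c^3 + 10*c^2 + 4*c + 3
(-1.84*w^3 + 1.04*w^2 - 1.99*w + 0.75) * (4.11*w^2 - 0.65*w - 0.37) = -7.5624*w^5 + 5.4704*w^4 - 8.1741*w^3 + 3.9912*w^2 + 0.2488*w - 0.2775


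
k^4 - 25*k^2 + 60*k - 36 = (k - 3)*(k - 2)*(k - 1)*(k + 6)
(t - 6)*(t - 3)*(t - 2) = t^3 - 11*t^2 + 36*t - 36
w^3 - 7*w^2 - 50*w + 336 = (w - 8)*(w - 6)*(w + 7)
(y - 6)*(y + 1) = y^2 - 5*y - 6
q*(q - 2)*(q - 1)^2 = q^4 - 4*q^3 + 5*q^2 - 2*q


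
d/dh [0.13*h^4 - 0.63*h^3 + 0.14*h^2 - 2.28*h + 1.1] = 0.52*h^3 - 1.89*h^2 + 0.28*h - 2.28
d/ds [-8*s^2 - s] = -16*s - 1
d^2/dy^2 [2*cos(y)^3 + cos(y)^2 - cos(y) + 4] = -cos(y)/2 - 2*cos(2*y) - 9*cos(3*y)/2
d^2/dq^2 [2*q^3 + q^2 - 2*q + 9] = 12*q + 2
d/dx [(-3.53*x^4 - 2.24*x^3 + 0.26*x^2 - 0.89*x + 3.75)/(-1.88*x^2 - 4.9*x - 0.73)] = (13.2728*x^5 + 56.1022*x^4 + 32.2596*x^3 + 1.9584*x^2 + 13.7204*x + 19.0247)/(3.5344*x^4 + 18.424*x^3 + 26.7548*x^2 + 7.154*x + 0.5329)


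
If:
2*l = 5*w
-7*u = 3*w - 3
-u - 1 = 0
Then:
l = 25/3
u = -1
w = 10/3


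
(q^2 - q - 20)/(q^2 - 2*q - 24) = (q - 5)/(q - 6)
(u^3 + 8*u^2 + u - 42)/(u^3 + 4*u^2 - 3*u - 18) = (u + 7)/(u + 3)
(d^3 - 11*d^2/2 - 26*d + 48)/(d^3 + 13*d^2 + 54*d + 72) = (d^2 - 19*d/2 + 12)/(d^2 + 9*d + 18)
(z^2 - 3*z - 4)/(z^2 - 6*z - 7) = (z - 4)/(z - 7)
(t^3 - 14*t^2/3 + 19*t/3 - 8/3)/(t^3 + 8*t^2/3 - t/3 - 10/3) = (3*t^2 - 11*t + 8)/(3*t^2 + 11*t + 10)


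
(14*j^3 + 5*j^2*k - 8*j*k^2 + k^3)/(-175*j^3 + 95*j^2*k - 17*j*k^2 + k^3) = (-2*j^2 - j*k + k^2)/(25*j^2 - 10*j*k + k^2)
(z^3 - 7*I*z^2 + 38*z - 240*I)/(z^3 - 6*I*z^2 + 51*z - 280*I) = (z + 6*I)/(z + 7*I)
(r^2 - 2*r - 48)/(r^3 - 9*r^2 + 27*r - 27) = (r^2 - 2*r - 48)/(r^3 - 9*r^2 + 27*r - 27)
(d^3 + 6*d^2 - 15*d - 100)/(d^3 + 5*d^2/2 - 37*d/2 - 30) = 2*(d + 5)/(2*d + 3)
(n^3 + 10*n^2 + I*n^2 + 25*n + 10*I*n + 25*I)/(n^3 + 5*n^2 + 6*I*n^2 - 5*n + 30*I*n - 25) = (n + 5)/(n + 5*I)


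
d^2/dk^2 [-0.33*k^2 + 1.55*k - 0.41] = -0.660000000000000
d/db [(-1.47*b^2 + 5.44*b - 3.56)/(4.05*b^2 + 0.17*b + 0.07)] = (-22.2819*b^2 + 28.6302*b + 0.986)/(16.4025*b^4 + 1.377*b^3 + 0.5959*b^2 + 0.0238*b + 0.0049)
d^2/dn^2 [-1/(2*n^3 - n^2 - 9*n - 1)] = 2*((6*n - 1)*(-2*n^3 + n^2 + 9*n + 1) + (-6*n^2 + 2*n + 9)^2)/(-2*n^3 + n^2 + 9*n + 1)^3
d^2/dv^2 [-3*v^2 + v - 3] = -6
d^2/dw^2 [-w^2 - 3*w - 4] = -2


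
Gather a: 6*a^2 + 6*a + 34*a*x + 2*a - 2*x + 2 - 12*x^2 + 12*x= 6*a^2 + a*(34*x + 8) - 12*x^2 + 10*x + 2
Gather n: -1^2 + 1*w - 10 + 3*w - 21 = 4*w - 32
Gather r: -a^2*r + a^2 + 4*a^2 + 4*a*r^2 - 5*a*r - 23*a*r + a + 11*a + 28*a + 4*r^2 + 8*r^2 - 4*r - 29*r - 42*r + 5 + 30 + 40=5*a^2 + 40*a + r^2*(4*a + 12) + r*(-a^2 - 28*a - 75) + 75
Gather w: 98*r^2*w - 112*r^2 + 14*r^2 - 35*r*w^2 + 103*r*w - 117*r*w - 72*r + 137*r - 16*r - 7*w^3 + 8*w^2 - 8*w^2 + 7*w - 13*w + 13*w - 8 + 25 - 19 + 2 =-98*r^2 - 35*r*w^2 + 49*r - 7*w^3 + w*(98*r^2 - 14*r + 7)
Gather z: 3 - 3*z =3 - 3*z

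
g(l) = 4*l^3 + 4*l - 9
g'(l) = 12*l^2 + 4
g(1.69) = 17.07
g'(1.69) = 38.27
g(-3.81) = -245.47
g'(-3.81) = 178.19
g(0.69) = -4.93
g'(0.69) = 9.71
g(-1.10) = -18.72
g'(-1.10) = 18.52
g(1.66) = 15.94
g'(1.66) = 37.07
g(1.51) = 10.81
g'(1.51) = 31.36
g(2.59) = 70.86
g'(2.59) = 84.50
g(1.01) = -0.84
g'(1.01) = 16.24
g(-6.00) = -897.00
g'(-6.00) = 436.00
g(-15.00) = -13569.00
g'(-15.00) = 2704.00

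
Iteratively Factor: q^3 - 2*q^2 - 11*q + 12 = (q + 3)*(q^2 - 5*q + 4) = (q - 1)*(q + 3)*(q - 4)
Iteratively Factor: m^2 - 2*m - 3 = (m + 1)*(m - 3)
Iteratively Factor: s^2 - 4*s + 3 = (s - 1)*(s - 3)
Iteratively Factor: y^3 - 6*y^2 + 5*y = (y - 1)*(y^2 - 5*y) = (y - 5)*(y - 1)*(y)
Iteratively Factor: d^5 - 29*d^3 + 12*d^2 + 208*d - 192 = (d - 4)*(d^4 + 4*d^3 - 13*d^2 - 40*d + 48) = (d - 4)*(d - 3)*(d^3 + 7*d^2 + 8*d - 16) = (d - 4)*(d - 3)*(d + 4)*(d^2 + 3*d - 4) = (d - 4)*(d - 3)*(d + 4)^2*(d - 1)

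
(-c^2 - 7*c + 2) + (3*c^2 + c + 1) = 2*c^2 - 6*c + 3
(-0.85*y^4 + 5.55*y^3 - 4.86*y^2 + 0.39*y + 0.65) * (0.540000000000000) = -0.459*y^4 + 2.997*y^3 - 2.6244*y^2 + 0.2106*y + 0.351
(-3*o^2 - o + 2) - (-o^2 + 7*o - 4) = -2*o^2 - 8*o + 6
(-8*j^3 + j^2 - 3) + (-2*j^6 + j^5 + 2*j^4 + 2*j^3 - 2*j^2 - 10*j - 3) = -2*j^6 + j^5 + 2*j^4 - 6*j^3 - j^2 - 10*j - 6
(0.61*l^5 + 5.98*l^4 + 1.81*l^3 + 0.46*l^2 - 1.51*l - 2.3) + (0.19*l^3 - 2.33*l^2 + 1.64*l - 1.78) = 0.61*l^5 + 5.98*l^4 + 2.0*l^3 - 1.87*l^2 + 0.13*l - 4.08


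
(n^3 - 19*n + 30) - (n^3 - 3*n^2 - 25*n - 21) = 3*n^2 + 6*n + 51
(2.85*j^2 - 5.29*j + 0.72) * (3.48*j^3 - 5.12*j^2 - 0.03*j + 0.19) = 9.918*j^5 - 33.0012*j^4 + 29.5049*j^3 - 2.9862*j^2 - 1.0267*j + 0.1368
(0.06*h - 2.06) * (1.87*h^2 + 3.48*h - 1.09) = 0.1122*h^3 - 3.6434*h^2 - 7.2342*h + 2.2454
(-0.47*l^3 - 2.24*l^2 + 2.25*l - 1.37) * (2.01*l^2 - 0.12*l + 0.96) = -0.9447*l^5 - 4.446*l^4 + 4.3401*l^3 - 5.1741*l^2 + 2.3244*l - 1.3152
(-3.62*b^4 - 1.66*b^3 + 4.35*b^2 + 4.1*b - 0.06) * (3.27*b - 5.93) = -11.8374*b^5 + 16.0384*b^4 + 24.0683*b^3 - 12.3885*b^2 - 24.5092*b + 0.3558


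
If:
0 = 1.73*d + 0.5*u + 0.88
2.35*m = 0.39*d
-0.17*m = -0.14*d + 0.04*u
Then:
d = -0.28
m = -0.05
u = -0.79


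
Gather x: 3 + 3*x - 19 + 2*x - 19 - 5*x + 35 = 0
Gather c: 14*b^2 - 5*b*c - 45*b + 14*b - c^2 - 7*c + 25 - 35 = 14*b^2 - 31*b - c^2 + c*(-5*b - 7) - 10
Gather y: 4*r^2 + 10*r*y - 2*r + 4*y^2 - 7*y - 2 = 4*r^2 - 2*r + 4*y^2 + y*(10*r - 7) - 2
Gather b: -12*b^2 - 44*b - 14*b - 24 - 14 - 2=-12*b^2 - 58*b - 40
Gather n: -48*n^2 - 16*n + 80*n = -48*n^2 + 64*n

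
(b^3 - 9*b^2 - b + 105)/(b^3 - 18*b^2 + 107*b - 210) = (b + 3)/(b - 6)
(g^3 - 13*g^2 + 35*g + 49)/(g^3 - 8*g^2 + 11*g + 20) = (g^2 - 14*g + 49)/(g^2 - 9*g + 20)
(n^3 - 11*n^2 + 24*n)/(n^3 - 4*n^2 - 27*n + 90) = n*(n - 8)/(n^2 - n - 30)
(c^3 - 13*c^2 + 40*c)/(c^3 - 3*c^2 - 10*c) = (c - 8)/(c + 2)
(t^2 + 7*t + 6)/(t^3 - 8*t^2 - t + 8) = (t + 6)/(t^2 - 9*t + 8)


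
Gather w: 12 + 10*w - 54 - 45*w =-35*w - 42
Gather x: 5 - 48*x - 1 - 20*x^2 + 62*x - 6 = -20*x^2 + 14*x - 2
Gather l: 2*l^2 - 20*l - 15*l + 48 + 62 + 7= 2*l^2 - 35*l + 117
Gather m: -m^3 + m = -m^3 + m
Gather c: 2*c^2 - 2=2*c^2 - 2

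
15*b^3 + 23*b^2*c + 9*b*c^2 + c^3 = (b + c)*(3*b + c)*(5*b + c)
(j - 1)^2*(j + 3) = j^3 + j^2 - 5*j + 3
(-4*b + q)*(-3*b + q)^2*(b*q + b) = -36*b^4*q - 36*b^4 + 33*b^3*q^2 + 33*b^3*q - 10*b^2*q^3 - 10*b^2*q^2 + b*q^4 + b*q^3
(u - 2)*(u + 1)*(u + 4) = u^3 + 3*u^2 - 6*u - 8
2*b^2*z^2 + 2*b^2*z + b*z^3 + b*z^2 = z*(2*b + z)*(b*z + b)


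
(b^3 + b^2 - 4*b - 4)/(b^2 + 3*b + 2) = b - 2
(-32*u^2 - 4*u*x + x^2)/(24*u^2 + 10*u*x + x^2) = (-8*u + x)/(6*u + x)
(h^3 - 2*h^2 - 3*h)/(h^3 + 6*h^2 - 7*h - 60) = h*(h + 1)/(h^2 + 9*h + 20)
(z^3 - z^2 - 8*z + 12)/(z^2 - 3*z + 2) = (z^2 + z - 6)/(z - 1)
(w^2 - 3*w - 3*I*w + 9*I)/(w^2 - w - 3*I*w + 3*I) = (w - 3)/(w - 1)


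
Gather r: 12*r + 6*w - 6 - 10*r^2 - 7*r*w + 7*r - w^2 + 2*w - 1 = -10*r^2 + r*(19 - 7*w) - w^2 + 8*w - 7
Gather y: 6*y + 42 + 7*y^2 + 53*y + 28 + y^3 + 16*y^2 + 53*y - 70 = y^3 + 23*y^2 + 112*y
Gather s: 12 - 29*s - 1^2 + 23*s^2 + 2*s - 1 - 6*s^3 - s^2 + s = -6*s^3 + 22*s^2 - 26*s + 10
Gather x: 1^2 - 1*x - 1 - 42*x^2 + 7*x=-42*x^2 + 6*x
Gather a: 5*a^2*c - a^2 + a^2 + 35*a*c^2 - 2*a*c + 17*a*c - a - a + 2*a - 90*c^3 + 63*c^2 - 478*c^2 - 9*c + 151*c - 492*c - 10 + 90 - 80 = 5*a^2*c + a*(35*c^2 + 15*c) - 90*c^3 - 415*c^2 - 350*c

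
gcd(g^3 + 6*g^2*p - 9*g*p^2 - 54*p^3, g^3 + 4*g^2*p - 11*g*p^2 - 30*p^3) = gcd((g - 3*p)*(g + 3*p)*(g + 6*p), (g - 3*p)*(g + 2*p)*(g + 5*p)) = -g + 3*p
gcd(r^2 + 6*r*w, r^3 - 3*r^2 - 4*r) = r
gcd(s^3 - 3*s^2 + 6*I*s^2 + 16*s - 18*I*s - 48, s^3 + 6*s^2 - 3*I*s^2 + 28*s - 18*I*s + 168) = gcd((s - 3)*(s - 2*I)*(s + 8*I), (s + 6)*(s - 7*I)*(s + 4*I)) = 1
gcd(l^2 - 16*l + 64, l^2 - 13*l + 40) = l - 8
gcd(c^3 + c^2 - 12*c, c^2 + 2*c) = c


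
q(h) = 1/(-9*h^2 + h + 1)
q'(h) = (18*h - 1)/(-9*h^2 + h + 1)^2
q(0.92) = -0.18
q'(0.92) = 0.48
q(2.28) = -0.02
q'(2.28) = 0.02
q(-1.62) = -0.04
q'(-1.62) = -0.05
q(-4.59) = -0.01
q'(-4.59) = -0.00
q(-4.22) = -0.01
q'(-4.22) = -0.00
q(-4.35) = -0.01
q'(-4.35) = -0.00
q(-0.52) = -0.51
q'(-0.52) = -2.71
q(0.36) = 5.17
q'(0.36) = 146.21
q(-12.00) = 0.00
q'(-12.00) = 0.00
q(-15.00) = 0.00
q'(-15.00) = 0.00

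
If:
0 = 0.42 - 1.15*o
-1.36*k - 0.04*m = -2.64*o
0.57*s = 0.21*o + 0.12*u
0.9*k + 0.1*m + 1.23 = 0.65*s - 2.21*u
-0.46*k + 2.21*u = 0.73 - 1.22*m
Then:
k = 0.63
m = 2.56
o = 0.37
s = -0.07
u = -0.95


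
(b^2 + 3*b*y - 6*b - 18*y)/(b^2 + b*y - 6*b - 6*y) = (b + 3*y)/(b + y)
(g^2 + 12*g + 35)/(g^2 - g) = (g^2 + 12*g + 35)/(g*(g - 1))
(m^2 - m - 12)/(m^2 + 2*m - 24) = (m + 3)/(m + 6)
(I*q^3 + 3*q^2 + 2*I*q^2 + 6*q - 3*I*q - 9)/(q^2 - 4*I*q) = (I*q^3 + q^2*(3 + 2*I) + 3*q*(2 - I) - 9)/(q*(q - 4*I))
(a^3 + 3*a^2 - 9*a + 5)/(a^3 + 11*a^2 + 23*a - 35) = (a - 1)/(a + 7)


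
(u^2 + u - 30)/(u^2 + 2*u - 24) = (u - 5)/(u - 4)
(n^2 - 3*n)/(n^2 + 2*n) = (n - 3)/(n + 2)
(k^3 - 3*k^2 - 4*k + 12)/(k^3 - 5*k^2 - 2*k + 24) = (k - 2)/(k - 4)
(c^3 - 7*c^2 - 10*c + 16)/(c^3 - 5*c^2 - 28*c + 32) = (c + 2)/(c + 4)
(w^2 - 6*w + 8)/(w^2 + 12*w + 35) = (w^2 - 6*w + 8)/(w^2 + 12*w + 35)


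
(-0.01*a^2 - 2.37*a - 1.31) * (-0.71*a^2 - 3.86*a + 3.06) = 0.0071*a^4 + 1.7213*a^3 + 10.0477*a^2 - 2.1956*a - 4.0086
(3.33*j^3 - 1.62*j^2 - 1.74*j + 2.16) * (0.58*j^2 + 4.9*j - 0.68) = 1.9314*j^5 + 15.3774*j^4 - 11.2116*j^3 - 6.1716*j^2 + 11.7672*j - 1.4688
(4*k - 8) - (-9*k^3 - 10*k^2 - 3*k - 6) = 9*k^3 + 10*k^2 + 7*k - 2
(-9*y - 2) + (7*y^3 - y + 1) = 7*y^3 - 10*y - 1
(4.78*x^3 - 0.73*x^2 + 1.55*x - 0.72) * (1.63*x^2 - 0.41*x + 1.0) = 7.7914*x^5 - 3.1497*x^4 + 7.6058*x^3 - 2.5391*x^2 + 1.8452*x - 0.72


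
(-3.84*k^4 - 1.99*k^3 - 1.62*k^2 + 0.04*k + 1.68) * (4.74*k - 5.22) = -18.2016*k^5 + 10.6122*k^4 + 2.709*k^3 + 8.646*k^2 + 7.7544*k - 8.7696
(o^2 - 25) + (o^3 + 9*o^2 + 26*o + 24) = o^3 + 10*o^2 + 26*o - 1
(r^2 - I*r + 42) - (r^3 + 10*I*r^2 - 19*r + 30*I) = -r^3 + r^2 - 10*I*r^2 + 19*r - I*r + 42 - 30*I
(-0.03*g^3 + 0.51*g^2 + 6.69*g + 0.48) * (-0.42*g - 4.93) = 0.0126*g^4 - 0.0663*g^3 - 5.3241*g^2 - 33.1833*g - 2.3664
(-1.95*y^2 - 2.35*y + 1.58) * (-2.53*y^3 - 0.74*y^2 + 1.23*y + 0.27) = 4.9335*y^5 + 7.3885*y^4 - 4.6569*y^3 - 4.5862*y^2 + 1.3089*y + 0.4266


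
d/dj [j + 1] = 1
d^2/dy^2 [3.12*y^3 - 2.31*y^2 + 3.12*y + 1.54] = 18.72*y - 4.62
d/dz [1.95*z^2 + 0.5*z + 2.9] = 3.9*z + 0.5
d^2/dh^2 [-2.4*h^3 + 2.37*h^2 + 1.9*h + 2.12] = 4.74 - 14.4*h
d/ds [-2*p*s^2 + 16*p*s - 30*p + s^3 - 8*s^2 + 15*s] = -4*p*s + 16*p + 3*s^2 - 16*s + 15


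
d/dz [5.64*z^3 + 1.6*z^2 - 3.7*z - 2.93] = 16.92*z^2 + 3.2*z - 3.7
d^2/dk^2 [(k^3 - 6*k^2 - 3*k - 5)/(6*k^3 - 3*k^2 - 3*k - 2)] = 6*(-66*k^6 - 90*k^5 - 390*k^4 + 64*k^3 + 15*k^2 - 83*k - 7)/(216*k^9 - 324*k^8 - 162*k^7 + 81*k^6 + 297*k^5 + 81*k^4 - 63*k^3 - 90*k^2 - 36*k - 8)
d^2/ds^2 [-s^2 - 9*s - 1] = -2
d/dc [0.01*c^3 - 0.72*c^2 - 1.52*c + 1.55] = 0.03*c^2 - 1.44*c - 1.52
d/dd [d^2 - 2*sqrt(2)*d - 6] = 2*d - 2*sqrt(2)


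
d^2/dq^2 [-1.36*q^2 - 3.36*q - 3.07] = -2.72000000000000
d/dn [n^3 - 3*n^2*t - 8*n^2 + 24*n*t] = 3*n^2 - 6*n*t - 16*n + 24*t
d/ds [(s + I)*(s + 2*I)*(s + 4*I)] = 3*s^2 + 14*I*s - 14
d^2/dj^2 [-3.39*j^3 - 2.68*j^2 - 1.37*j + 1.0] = -20.34*j - 5.36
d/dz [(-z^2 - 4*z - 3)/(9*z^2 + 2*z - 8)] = 2*(17*z^2 + 35*z + 19)/(81*z^4 + 36*z^3 - 140*z^2 - 32*z + 64)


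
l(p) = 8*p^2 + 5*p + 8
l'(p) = 16*p + 5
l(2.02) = 50.74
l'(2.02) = 37.32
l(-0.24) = 7.26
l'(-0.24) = 1.16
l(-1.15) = 12.83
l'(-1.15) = -13.40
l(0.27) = 9.93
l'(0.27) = 9.32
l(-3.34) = 80.54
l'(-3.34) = -48.44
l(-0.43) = 7.33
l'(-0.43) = -1.88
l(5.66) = 292.58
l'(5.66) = 95.56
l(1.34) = 29.06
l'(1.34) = 26.44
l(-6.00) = 266.00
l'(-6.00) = -91.00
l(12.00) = 1220.00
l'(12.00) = 197.00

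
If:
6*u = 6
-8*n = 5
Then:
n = -5/8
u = 1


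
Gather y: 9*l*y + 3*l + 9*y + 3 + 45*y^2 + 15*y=3*l + 45*y^2 + y*(9*l + 24) + 3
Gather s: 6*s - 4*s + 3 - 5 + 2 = 2*s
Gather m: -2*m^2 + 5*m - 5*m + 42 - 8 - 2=32 - 2*m^2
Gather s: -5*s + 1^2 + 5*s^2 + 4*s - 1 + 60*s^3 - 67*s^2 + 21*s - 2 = 60*s^3 - 62*s^2 + 20*s - 2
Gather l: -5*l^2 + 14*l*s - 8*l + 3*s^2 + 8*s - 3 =-5*l^2 + l*(14*s - 8) + 3*s^2 + 8*s - 3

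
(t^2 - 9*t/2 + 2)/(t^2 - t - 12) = (t - 1/2)/(t + 3)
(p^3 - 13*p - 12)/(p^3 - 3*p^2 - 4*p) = (p + 3)/p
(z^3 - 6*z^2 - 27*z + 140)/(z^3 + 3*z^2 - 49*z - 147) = (z^2 + z - 20)/(z^2 + 10*z + 21)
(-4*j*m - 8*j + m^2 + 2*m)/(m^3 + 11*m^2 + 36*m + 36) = (-4*j + m)/(m^2 + 9*m + 18)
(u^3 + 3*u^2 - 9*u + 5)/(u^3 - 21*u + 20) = (u - 1)/(u - 4)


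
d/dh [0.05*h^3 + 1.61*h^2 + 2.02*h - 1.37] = 0.15*h^2 + 3.22*h + 2.02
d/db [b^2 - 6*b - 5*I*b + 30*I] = 2*b - 6 - 5*I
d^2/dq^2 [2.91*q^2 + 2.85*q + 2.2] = 5.82000000000000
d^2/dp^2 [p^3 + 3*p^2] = 6*p + 6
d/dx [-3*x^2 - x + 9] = -6*x - 1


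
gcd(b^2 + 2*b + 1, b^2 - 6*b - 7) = b + 1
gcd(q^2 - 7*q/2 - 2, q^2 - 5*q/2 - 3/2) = q + 1/2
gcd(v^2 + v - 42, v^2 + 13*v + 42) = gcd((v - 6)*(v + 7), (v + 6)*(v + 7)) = v + 7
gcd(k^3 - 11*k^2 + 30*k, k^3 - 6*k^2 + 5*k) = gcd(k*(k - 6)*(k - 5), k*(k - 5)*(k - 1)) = k^2 - 5*k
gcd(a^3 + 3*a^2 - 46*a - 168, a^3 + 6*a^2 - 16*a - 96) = a^2 + 10*a + 24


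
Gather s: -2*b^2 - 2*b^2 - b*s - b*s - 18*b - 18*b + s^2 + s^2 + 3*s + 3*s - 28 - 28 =-4*b^2 - 36*b + 2*s^2 + s*(6 - 2*b) - 56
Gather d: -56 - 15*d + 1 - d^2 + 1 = -d^2 - 15*d - 54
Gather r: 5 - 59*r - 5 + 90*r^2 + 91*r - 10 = 90*r^2 + 32*r - 10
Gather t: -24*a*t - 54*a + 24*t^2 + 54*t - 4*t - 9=-54*a + 24*t^2 + t*(50 - 24*a) - 9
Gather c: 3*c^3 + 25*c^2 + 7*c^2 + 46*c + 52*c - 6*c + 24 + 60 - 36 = 3*c^3 + 32*c^2 + 92*c + 48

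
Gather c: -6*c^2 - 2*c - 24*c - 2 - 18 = -6*c^2 - 26*c - 20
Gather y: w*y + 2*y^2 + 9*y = 2*y^2 + y*(w + 9)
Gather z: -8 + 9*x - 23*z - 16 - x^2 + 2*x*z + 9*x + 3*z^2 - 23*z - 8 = -x^2 + 18*x + 3*z^2 + z*(2*x - 46) - 32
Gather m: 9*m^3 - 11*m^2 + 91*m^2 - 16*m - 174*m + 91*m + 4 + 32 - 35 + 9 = 9*m^3 + 80*m^2 - 99*m + 10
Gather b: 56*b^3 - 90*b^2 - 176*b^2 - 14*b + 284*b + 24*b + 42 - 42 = 56*b^3 - 266*b^2 + 294*b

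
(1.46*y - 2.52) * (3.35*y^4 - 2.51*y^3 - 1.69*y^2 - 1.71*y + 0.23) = 4.891*y^5 - 12.1066*y^4 + 3.8578*y^3 + 1.7622*y^2 + 4.645*y - 0.5796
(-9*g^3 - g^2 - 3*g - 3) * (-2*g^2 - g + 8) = 18*g^5 + 11*g^4 - 65*g^3 + g^2 - 21*g - 24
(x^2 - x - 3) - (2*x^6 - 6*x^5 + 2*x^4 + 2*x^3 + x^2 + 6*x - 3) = -2*x^6 + 6*x^5 - 2*x^4 - 2*x^3 - 7*x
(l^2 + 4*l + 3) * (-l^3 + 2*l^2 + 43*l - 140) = -l^5 - 2*l^4 + 48*l^3 + 38*l^2 - 431*l - 420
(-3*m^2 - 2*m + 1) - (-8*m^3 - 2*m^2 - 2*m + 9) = 8*m^3 - m^2 - 8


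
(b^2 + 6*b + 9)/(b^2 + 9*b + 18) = (b + 3)/(b + 6)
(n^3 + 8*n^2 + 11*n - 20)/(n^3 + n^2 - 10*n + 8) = (n + 5)/(n - 2)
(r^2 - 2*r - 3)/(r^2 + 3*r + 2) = (r - 3)/(r + 2)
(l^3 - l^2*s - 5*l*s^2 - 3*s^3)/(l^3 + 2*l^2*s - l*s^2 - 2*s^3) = (-l^2 + 2*l*s + 3*s^2)/(-l^2 - l*s + 2*s^2)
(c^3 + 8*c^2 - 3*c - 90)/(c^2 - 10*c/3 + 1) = 3*(c^2 + 11*c + 30)/(3*c - 1)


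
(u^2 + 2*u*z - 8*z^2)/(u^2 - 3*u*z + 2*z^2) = (-u - 4*z)/(-u + z)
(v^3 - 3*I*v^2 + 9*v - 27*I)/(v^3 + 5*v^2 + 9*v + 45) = (v - 3*I)/(v + 5)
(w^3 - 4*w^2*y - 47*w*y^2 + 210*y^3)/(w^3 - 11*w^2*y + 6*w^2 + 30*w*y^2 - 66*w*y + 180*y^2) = (w + 7*y)/(w + 6)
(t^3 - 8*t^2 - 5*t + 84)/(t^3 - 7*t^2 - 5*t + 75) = (t^2 - 11*t + 28)/(t^2 - 10*t + 25)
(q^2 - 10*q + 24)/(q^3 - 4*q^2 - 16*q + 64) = (q - 6)/(q^2 - 16)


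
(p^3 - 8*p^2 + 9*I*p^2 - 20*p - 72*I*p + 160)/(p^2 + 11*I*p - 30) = (p^2 + 4*p*(-2 + I) - 32*I)/(p + 6*I)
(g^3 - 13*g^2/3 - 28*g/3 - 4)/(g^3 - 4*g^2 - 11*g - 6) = (g + 2/3)/(g + 1)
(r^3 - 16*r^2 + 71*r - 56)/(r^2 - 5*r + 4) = (r^2 - 15*r + 56)/(r - 4)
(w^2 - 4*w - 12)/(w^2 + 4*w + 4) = (w - 6)/(w + 2)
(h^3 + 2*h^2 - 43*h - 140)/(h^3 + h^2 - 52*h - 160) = (h - 7)/(h - 8)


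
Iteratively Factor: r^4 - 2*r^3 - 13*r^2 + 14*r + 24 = (r + 1)*(r^3 - 3*r^2 - 10*r + 24) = (r + 1)*(r + 3)*(r^2 - 6*r + 8) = (r - 2)*(r + 1)*(r + 3)*(r - 4)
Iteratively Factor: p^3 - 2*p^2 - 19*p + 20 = (p - 5)*(p^2 + 3*p - 4) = (p - 5)*(p - 1)*(p + 4)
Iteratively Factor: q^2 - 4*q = (q - 4)*(q)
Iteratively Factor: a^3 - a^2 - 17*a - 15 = (a - 5)*(a^2 + 4*a + 3) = (a - 5)*(a + 1)*(a + 3)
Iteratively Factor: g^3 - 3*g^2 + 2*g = (g - 2)*(g^2 - g) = g*(g - 2)*(g - 1)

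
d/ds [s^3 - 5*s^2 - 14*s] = 3*s^2 - 10*s - 14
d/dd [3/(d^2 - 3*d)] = 3*(3 - 2*d)/(d^2*(d - 3)^2)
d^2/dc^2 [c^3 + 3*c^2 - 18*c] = 6*c + 6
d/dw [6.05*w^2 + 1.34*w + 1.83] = 12.1*w + 1.34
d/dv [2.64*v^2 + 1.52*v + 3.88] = 5.28*v + 1.52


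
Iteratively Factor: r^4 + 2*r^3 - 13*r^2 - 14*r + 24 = (r - 1)*(r^3 + 3*r^2 - 10*r - 24) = (r - 3)*(r - 1)*(r^2 + 6*r + 8) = (r - 3)*(r - 1)*(r + 2)*(r + 4)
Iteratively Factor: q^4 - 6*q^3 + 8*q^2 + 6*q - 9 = (q - 3)*(q^3 - 3*q^2 - q + 3) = (q - 3)*(q - 1)*(q^2 - 2*q - 3) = (q - 3)^2*(q - 1)*(q + 1)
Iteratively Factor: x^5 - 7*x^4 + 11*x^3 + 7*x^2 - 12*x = (x + 1)*(x^4 - 8*x^3 + 19*x^2 - 12*x) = (x - 4)*(x + 1)*(x^3 - 4*x^2 + 3*x) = (x - 4)*(x - 1)*(x + 1)*(x^2 - 3*x) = (x - 4)*(x - 3)*(x - 1)*(x + 1)*(x)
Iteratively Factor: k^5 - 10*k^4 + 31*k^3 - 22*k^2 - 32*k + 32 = (k - 4)*(k^4 - 6*k^3 + 7*k^2 + 6*k - 8) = (k - 4)*(k - 2)*(k^3 - 4*k^2 - k + 4) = (k - 4)*(k - 2)*(k + 1)*(k^2 - 5*k + 4) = (k - 4)^2*(k - 2)*(k + 1)*(k - 1)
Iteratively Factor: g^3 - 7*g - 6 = (g + 1)*(g^2 - g - 6) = (g + 1)*(g + 2)*(g - 3)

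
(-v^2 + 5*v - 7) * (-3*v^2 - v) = 3*v^4 - 14*v^3 + 16*v^2 + 7*v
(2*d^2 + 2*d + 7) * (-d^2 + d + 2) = -2*d^4 - d^2 + 11*d + 14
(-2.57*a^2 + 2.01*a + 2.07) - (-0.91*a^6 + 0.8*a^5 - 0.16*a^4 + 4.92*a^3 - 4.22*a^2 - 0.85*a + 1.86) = 0.91*a^6 - 0.8*a^5 + 0.16*a^4 - 4.92*a^3 + 1.65*a^2 + 2.86*a + 0.21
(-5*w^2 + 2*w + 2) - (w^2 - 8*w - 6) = -6*w^2 + 10*w + 8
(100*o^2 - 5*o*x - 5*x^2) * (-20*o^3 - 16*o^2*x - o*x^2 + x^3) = -2000*o^5 - 1500*o^4*x + 80*o^3*x^2 + 185*o^2*x^3 - 5*x^5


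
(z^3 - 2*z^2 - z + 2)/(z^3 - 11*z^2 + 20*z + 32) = (z^2 - 3*z + 2)/(z^2 - 12*z + 32)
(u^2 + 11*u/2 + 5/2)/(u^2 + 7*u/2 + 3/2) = (u + 5)/(u + 3)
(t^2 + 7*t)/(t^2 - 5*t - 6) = t*(t + 7)/(t^2 - 5*t - 6)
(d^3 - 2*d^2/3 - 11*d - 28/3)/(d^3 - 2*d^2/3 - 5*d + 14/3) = (d^2 - 3*d - 4)/(d^2 - 3*d + 2)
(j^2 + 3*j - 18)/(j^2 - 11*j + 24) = (j + 6)/(j - 8)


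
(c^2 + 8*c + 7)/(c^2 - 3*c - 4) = (c + 7)/(c - 4)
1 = 1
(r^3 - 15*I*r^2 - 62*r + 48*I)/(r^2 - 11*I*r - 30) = (r^2 - 9*I*r - 8)/(r - 5*I)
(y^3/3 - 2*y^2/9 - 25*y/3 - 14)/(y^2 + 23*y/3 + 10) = (3*y^3 - 2*y^2 - 75*y - 126)/(3*(3*y^2 + 23*y + 30))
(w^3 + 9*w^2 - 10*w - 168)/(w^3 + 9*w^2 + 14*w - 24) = (w^2 + 3*w - 28)/(w^2 + 3*w - 4)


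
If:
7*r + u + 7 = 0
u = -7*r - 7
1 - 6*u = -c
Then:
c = 6*u - 1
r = -u/7 - 1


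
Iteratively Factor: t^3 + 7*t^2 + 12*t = (t)*(t^2 + 7*t + 12) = t*(t + 3)*(t + 4)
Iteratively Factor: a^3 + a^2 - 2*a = (a)*(a^2 + a - 2) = a*(a - 1)*(a + 2)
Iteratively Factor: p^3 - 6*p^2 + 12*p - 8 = (p - 2)*(p^2 - 4*p + 4) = (p - 2)^2*(p - 2)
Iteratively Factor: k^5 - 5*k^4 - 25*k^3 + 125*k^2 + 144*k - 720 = (k + 3)*(k^4 - 8*k^3 - k^2 + 128*k - 240) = (k - 3)*(k + 3)*(k^3 - 5*k^2 - 16*k + 80) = (k - 4)*(k - 3)*(k + 3)*(k^2 - k - 20) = (k - 4)*(k - 3)*(k + 3)*(k + 4)*(k - 5)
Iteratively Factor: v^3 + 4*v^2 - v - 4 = (v + 4)*(v^2 - 1) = (v + 1)*(v + 4)*(v - 1)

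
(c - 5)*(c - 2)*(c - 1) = c^3 - 8*c^2 + 17*c - 10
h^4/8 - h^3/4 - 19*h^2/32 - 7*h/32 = h*(h/4 + 1/4)*(h/2 + 1/4)*(h - 7/2)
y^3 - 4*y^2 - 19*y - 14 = (y - 7)*(y + 1)*(y + 2)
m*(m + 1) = m^2 + m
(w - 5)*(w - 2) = w^2 - 7*w + 10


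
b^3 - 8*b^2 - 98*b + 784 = (b - 8)*(b - 7*sqrt(2))*(b + 7*sqrt(2))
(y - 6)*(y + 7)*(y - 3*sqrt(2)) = y^3 - 3*sqrt(2)*y^2 + y^2 - 42*y - 3*sqrt(2)*y + 126*sqrt(2)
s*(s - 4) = s^2 - 4*s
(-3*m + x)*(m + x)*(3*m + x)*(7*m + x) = -63*m^4 - 72*m^3*x - 2*m^2*x^2 + 8*m*x^3 + x^4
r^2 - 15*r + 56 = (r - 8)*(r - 7)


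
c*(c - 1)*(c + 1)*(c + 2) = c^4 + 2*c^3 - c^2 - 2*c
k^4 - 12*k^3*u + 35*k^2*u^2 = k^2*(k - 7*u)*(k - 5*u)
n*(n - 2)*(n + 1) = n^3 - n^2 - 2*n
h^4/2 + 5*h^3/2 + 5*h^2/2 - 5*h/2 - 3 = (h/2 + 1/2)*(h - 1)*(h + 2)*(h + 3)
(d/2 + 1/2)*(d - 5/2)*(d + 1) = d^3/2 - d^2/4 - 2*d - 5/4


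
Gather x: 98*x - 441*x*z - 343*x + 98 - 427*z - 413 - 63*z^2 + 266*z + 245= x*(-441*z - 245) - 63*z^2 - 161*z - 70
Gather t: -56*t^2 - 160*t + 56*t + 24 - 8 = -56*t^2 - 104*t + 16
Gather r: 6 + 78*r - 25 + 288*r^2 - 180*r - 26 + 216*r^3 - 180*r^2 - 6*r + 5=216*r^3 + 108*r^2 - 108*r - 40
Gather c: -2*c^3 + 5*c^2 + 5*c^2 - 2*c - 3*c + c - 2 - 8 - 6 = -2*c^3 + 10*c^2 - 4*c - 16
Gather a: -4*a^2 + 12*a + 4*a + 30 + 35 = -4*a^2 + 16*a + 65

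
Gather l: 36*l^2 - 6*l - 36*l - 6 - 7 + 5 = 36*l^2 - 42*l - 8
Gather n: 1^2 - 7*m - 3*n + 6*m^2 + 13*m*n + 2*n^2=6*m^2 - 7*m + 2*n^2 + n*(13*m - 3) + 1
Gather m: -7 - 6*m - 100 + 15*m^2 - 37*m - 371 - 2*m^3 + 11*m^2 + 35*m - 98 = -2*m^3 + 26*m^2 - 8*m - 576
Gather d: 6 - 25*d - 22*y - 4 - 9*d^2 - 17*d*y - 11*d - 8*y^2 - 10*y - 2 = -9*d^2 + d*(-17*y - 36) - 8*y^2 - 32*y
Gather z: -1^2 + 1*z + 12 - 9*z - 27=-8*z - 16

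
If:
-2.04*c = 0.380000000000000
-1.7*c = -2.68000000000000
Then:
No Solution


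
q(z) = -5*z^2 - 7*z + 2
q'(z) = -10*z - 7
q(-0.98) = 4.06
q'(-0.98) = 2.80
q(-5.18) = -95.90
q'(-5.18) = 44.80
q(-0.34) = 3.80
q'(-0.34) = -3.60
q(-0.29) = 3.61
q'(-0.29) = -4.10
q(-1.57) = 0.67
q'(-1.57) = 8.70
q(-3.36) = -30.93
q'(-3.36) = 26.60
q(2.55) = -48.36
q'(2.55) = -32.50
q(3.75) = -94.56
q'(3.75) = -44.50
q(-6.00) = -136.00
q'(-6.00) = 53.00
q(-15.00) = -1018.00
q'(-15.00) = 143.00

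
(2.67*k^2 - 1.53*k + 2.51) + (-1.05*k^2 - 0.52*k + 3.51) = 1.62*k^2 - 2.05*k + 6.02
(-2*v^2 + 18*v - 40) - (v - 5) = -2*v^2 + 17*v - 35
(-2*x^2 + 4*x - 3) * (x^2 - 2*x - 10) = -2*x^4 + 8*x^3 + 9*x^2 - 34*x + 30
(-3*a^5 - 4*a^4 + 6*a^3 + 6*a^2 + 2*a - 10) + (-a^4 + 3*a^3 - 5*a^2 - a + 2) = -3*a^5 - 5*a^4 + 9*a^3 + a^2 + a - 8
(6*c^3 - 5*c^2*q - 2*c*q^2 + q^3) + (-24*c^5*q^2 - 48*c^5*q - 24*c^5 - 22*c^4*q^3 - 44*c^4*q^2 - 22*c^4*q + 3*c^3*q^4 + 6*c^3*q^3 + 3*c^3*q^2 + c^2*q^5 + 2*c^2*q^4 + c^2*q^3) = -24*c^5*q^2 - 48*c^5*q - 24*c^5 - 22*c^4*q^3 - 44*c^4*q^2 - 22*c^4*q + 3*c^3*q^4 + 6*c^3*q^3 + 3*c^3*q^2 + 6*c^3 + c^2*q^5 + 2*c^2*q^4 + c^2*q^3 - 5*c^2*q - 2*c*q^2 + q^3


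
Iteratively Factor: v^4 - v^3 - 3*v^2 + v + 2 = (v + 1)*(v^3 - 2*v^2 - v + 2) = (v + 1)^2*(v^2 - 3*v + 2) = (v - 1)*(v + 1)^2*(v - 2)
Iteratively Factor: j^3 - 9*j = (j - 3)*(j^2 + 3*j) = (j - 3)*(j + 3)*(j)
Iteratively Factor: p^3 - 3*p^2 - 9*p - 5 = (p + 1)*(p^2 - 4*p - 5) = (p + 1)^2*(p - 5)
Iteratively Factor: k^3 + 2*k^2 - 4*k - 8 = (k - 2)*(k^2 + 4*k + 4) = (k - 2)*(k + 2)*(k + 2)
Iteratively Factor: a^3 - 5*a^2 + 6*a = (a)*(a^2 - 5*a + 6) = a*(a - 3)*(a - 2)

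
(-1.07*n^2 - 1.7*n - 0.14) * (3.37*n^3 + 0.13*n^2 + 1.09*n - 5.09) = -3.6059*n^5 - 5.8681*n^4 - 1.8591*n^3 + 3.5751*n^2 + 8.5004*n + 0.7126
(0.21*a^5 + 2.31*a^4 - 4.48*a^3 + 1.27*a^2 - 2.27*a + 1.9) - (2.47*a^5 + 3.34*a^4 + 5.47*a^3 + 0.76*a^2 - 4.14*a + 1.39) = -2.26*a^5 - 1.03*a^4 - 9.95*a^3 + 0.51*a^2 + 1.87*a + 0.51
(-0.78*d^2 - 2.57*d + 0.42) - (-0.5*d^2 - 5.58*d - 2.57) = -0.28*d^2 + 3.01*d + 2.99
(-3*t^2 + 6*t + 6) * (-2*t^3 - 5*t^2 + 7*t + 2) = 6*t^5 + 3*t^4 - 63*t^3 + 6*t^2 + 54*t + 12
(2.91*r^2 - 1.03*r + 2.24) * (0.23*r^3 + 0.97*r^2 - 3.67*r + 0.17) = 0.6693*r^5 + 2.5858*r^4 - 11.1636*r^3 + 6.4476*r^2 - 8.3959*r + 0.3808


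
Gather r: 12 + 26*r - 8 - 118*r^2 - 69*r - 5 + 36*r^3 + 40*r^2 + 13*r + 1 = 36*r^3 - 78*r^2 - 30*r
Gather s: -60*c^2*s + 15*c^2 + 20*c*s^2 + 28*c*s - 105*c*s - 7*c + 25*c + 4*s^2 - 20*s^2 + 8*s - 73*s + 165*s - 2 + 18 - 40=15*c^2 + 18*c + s^2*(20*c - 16) + s*(-60*c^2 - 77*c + 100) - 24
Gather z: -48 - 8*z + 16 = -8*z - 32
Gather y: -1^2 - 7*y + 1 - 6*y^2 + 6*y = -6*y^2 - y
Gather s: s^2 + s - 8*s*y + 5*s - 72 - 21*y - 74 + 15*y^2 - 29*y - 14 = s^2 + s*(6 - 8*y) + 15*y^2 - 50*y - 160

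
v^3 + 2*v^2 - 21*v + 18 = (v - 3)*(v - 1)*(v + 6)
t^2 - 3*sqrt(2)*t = t*(t - 3*sqrt(2))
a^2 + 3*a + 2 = (a + 1)*(a + 2)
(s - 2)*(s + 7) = s^2 + 5*s - 14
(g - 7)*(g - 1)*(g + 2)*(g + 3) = g^4 - 3*g^3 - 27*g^2 - 13*g + 42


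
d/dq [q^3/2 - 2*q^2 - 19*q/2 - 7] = 3*q^2/2 - 4*q - 19/2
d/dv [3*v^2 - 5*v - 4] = 6*v - 5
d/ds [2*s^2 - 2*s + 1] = 4*s - 2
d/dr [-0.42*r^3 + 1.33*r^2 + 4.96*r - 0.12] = -1.26*r^2 + 2.66*r + 4.96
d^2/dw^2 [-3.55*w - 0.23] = 0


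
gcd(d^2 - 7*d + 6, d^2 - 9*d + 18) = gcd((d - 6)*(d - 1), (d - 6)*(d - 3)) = d - 6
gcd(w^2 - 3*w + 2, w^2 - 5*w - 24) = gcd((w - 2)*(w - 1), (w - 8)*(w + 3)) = 1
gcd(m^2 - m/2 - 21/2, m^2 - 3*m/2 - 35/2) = 1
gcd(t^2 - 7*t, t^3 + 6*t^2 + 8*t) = t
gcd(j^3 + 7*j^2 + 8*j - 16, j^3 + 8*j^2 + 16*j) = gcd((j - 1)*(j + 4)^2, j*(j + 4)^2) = j^2 + 8*j + 16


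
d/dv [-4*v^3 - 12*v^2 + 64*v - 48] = -12*v^2 - 24*v + 64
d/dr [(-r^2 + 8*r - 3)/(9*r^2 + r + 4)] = (-73*r^2 + 46*r + 35)/(81*r^4 + 18*r^3 + 73*r^2 + 8*r + 16)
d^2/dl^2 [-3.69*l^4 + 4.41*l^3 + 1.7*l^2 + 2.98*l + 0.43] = -44.28*l^2 + 26.46*l + 3.4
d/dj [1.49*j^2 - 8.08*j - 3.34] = 2.98*j - 8.08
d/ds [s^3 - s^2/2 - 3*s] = 3*s^2 - s - 3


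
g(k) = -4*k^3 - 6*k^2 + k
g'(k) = -12*k^2 - 12*k + 1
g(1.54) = -27.30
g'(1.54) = -45.94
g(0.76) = -4.46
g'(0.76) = -15.05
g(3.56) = -252.95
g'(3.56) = -193.80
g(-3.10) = 58.40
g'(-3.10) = -77.12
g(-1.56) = -0.98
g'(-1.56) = -9.48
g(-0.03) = -0.04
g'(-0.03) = 1.35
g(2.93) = -149.19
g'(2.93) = -137.18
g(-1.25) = -2.81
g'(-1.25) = -2.75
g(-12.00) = 6036.00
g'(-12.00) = -1583.00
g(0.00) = 0.00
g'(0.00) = 1.00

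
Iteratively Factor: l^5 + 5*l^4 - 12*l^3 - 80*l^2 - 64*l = (l - 4)*(l^4 + 9*l^3 + 24*l^2 + 16*l) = (l - 4)*(l + 1)*(l^3 + 8*l^2 + 16*l) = l*(l - 4)*(l + 1)*(l^2 + 8*l + 16) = l*(l - 4)*(l + 1)*(l + 4)*(l + 4)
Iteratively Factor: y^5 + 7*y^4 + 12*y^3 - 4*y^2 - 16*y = (y + 2)*(y^4 + 5*y^3 + 2*y^2 - 8*y) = (y + 2)^2*(y^3 + 3*y^2 - 4*y) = (y - 1)*(y + 2)^2*(y^2 + 4*y) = (y - 1)*(y + 2)^2*(y + 4)*(y)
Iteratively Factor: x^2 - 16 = (x - 4)*(x + 4)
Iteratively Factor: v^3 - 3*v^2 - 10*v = (v - 5)*(v^2 + 2*v) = v*(v - 5)*(v + 2)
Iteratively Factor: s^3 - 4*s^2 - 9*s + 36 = (s - 3)*(s^2 - s - 12) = (s - 3)*(s + 3)*(s - 4)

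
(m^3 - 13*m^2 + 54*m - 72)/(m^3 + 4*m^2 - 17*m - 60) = (m^2 - 9*m + 18)/(m^2 + 8*m + 15)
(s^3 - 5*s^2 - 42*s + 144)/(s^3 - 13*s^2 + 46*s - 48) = (s + 6)/(s - 2)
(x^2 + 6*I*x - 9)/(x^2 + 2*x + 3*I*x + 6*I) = (x + 3*I)/(x + 2)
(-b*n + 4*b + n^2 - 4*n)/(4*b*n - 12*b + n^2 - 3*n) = (-b*n + 4*b + n^2 - 4*n)/(4*b*n - 12*b + n^2 - 3*n)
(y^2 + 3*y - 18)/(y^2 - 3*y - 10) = (-y^2 - 3*y + 18)/(-y^2 + 3*y + 10)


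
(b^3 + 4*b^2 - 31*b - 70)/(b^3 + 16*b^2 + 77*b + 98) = (b - 5)/(b + 7)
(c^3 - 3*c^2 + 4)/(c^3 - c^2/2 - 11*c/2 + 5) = 2*(c^2 - c - 2)/(2*c^2 + 3*c - 5)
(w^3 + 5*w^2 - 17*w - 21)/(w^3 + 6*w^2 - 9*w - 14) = (w - 3)/(w - 2)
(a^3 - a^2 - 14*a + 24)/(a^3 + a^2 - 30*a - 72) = (a^2 - 5*a + 6)/(a^2 - 3*a - 18)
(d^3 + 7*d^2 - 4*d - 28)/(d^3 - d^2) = (d^3 + 7*d^2 - 4*d - 28)/(d^2*(d - 1))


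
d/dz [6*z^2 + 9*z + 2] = 12*z + 9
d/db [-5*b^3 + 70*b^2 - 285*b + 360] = -15*b^2 + 140*b - 285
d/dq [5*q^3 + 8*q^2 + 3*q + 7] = 15*q^2 + 16*q + 3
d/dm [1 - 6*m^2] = -12*m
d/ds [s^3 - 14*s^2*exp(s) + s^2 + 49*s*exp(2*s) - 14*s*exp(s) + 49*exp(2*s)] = -14*s^2*exp(s) + 3*s^2 + 98*s*exp(2*s) - 42*s*exp(s) + 2*s + 147*exp(2*s) - 14*exp(s)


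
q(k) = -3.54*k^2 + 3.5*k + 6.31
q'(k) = 3.5 - 7.08*k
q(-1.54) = -7.48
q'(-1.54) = 14.40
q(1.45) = 3.94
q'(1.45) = -6.77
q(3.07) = -16.31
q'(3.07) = -18.24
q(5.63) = -86.19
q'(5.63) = -36.36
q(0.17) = 6.80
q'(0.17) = 2.30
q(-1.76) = -10.82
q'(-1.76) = 15.96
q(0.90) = 6.59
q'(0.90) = -2.87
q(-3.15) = -39.84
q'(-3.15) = 25.80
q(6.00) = -100.13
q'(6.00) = -38.98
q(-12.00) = -545.45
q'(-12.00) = 88.46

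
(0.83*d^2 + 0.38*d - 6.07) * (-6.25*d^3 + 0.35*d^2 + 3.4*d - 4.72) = -5.1875*d^5 - 2.0845*d^4 + 40.8925*d^3 - 4.7501*d^2 - 22.4316*d + 28.6504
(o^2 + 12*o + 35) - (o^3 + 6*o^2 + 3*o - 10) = -o^3 - 5*o^2 + 9*o + 45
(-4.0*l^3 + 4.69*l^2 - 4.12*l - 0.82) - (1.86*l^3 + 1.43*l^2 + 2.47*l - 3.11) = -5.86*l^3 + 3.26*l^2 - 6.59*l + 2.29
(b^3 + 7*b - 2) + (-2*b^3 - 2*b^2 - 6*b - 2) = -b^3 - 2*b^2 + b - 4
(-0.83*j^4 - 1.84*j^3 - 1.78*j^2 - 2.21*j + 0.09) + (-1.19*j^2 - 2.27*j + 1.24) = -0.83*j^4 - 1.84*j^3 - 2.97*j^2 - 4.48*j + 1.33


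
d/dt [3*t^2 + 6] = 6*t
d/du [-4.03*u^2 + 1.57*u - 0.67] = 1.57 - 8.06*u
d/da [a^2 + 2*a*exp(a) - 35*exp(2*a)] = 2*a*exp(a) + 2*a - 70*exp(2*a) + 2*exp(a)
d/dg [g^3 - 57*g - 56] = 3*g^2 - 57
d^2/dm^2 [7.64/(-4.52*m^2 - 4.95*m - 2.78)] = (312.176512*m^2 + 341.87472*m - 7.64*(9.04*m + 4.95)*(18.08*m + 9.9) + 192.002368)/(4.52*m^2 + 4.95*m + 2.78)^3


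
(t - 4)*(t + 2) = t^2 - 2*t - 8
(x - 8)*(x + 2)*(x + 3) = x^3 - 3*x^2 - 34*x - 48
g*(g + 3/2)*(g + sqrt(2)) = g^3 + sqrt(2)*g^2 + 3*g^2/2 + 3*sqrt(2)*g/2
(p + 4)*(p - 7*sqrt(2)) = p^2 - 7*sqrt(2)*p + 4*p - 28*sqrt(2)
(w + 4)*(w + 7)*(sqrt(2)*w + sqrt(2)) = sqrt(2)*w^3 + 12*sqrt(2)*w^2 + 39*sqrt(2)*w + 28*sqrt(2)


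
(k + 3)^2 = k^2 + 6*k + 9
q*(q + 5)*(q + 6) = q^3 + 11*q^2 + 30*q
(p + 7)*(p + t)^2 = p^3 + 2*p^2*t + 7*p^2 + p*t^2 + 14*p*t + 7*t^2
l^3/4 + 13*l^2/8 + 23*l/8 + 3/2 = (l/4 + 1)*(l + 1)*(l + 3/2)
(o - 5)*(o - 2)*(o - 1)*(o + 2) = o^4 - 6*o^3 + o^2 + 24*o - 20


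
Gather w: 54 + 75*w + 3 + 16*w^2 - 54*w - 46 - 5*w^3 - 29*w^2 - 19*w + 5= -5*w^3 - 13*w^2 + 2*w + 16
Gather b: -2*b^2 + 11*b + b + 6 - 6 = -2*b^2 + 12*b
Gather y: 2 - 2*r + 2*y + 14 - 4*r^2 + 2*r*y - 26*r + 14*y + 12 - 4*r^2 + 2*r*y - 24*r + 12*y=-8*r^2 - 52*r + y*(4*r + 28) + 28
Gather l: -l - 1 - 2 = -l - 3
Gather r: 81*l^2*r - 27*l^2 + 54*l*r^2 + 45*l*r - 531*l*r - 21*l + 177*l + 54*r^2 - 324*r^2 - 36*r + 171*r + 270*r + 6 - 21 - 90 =-27*l^2 + 156*l + r^2*(54*l - 270) + r*(81*l^2 - 486*l + 405) - 105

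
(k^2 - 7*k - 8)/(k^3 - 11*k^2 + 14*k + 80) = (k + 1)/(k^2 - 3*k - 10)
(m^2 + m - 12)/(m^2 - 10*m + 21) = (m + 4)/(m - 7)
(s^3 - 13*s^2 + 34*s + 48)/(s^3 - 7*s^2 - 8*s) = (s - 6)/s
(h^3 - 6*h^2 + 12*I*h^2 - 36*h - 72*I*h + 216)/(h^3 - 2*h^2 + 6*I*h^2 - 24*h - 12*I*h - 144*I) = (h + 6*I)/(h + 4)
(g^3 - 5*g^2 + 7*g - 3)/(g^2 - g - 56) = (-g^3 + 5*g^2 - 7*g + 3)/(-g^2 + g + 56)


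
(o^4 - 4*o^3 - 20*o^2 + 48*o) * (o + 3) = o^5 - o^4 - 32*o^3 - 12*o^2 + 144*o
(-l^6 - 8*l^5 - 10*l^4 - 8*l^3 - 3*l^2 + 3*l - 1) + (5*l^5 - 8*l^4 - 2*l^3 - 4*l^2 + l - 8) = -l^6 - 3*l^5 - 18*l^4 - 10*l^3 - 7*l^2 + 4*l - 9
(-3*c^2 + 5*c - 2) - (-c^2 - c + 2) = -2*c^2 + 6*c - 4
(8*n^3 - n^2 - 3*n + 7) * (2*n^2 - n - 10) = 16*n^5 - 10*n^4 - 85*n^3 + 27*n^2 + 23*n - 70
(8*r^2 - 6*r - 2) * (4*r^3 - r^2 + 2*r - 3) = 32*r^5 - 32*r^4 + 14*r^3 - 34*r^2 + 14*r + 6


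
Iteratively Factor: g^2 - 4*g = (g)*(g - 4)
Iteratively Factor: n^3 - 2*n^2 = (n)*(n^2 - 2*n) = n^2*(n - 2)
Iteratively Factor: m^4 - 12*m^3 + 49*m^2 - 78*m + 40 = (m - 4)*(m^3 - 8*m^2 + 17*m - 10) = (m - 5)*(m - 4)*(m^2 - 3*m + 2) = (m - 5)*(m - 4)*(m - 1)*(m - 2)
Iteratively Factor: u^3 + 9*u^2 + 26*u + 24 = (u + 2)*(u^2 + 7*u + 12) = (u + 2)*(u + 3)*(u + 4)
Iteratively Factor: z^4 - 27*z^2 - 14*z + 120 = (z - 2)*(z^3 + 2*z^2 - 23*z - 60) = (z - 5)*(z - 2)*(z^2 + 7*z + 12) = (z - 5)*(z - 2)*(z + 3)*(z + 4)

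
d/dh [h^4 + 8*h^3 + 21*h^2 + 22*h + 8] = 4*h^3 + 24*h^2 + 42*h + 22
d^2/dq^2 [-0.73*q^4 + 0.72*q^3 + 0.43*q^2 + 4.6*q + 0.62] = -8.76*q^2 + 4.32*q + 0.86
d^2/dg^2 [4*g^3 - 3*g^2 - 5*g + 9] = 24*g - 6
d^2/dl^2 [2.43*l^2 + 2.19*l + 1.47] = 4.86000000000000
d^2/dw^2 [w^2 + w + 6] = 2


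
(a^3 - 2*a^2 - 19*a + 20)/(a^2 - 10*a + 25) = (a^2 + 3*a - 4)/(a - 5)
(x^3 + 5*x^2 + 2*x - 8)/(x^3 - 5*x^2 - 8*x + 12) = (x + 4)/(x - 6)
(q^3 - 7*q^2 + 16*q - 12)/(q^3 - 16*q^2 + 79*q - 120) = (q^2 - 4*q + 4)/(q^2 - 13*q + 40)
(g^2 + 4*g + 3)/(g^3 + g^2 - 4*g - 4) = (g + 3)/(g^2 - 4)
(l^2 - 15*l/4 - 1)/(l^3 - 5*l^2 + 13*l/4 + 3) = (4*l + 1)/(4*l^2 - 4*l - 3)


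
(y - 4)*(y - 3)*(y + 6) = y^3 - y^2 - 30*y + 72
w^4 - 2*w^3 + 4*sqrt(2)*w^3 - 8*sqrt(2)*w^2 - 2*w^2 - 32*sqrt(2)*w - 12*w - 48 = (w - 4)*(w + 2)*(w + sqrt(2))*(w + 3*sqrt(2))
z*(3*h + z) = 3*h*z + z^2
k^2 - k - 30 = (k - 6)*(k + 5)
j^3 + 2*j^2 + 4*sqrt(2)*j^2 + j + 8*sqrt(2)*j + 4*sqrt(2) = (j + 1)^2*(j + 4*sqrt(2))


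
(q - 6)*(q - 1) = q^2 - 7*q + 6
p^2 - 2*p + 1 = (p - 1)^2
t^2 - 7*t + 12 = (t - 4)*(t - 3)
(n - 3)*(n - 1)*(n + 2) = n^3 - 2*n^2 - 5*n + 6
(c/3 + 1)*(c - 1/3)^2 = c^3/3 + 7*c^2/9 - 17*c/27 + 1/9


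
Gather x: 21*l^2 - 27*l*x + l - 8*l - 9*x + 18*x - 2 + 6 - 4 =21*l^2 - 7*l + x*(9 - 27*l)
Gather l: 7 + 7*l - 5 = 7*l + 2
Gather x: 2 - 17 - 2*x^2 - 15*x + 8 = -2*x^2 - 15*x - 7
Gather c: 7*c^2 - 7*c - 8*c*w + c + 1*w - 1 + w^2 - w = 7*c^2 + c*(-8*w - 6) + w^2 - 1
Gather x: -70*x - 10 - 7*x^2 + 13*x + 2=-7*x^2 - 57*x - 8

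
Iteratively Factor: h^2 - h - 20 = (h + 4)*(h - 5)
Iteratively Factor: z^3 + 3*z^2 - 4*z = (z - 1)*(z^2 + 4*z) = (z - 1)*(z + 4)*(z)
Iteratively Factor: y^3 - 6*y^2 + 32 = (y + 2)*(y^2 - 8*y + 16) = (y - 4)*(y + 2)*(y - 4)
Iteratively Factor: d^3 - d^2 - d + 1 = (d + 1)*(d^2 - 2*d + 1) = (d - 1)*(d + 1)*(d - 1)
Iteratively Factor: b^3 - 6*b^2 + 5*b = (b)*(b^2 - 6*b + 5) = b*(b - 1)*(b - 5)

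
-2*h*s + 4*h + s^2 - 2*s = (-2*h + s)*(s - 2)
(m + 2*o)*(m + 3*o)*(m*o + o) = m^3*o + 5*m^2*o^2 + m^2*o + 6*m*o^3 + 5*m*o^2 + 6*o^3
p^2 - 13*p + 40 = (p - 8)*(p - 5)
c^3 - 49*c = c*(c - 7)*(c + 7)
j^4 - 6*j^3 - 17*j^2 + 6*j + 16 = (j - 8)*(j - 1)*(j + 1)*(j + 2)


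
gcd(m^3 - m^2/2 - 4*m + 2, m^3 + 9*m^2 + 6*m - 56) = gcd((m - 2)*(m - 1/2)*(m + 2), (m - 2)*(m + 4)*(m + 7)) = m - 2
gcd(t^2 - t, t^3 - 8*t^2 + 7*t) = t^2 - t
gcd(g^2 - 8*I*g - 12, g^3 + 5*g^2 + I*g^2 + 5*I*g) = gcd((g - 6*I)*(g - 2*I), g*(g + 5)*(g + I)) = 1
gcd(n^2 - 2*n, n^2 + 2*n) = n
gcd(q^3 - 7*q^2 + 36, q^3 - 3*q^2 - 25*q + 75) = q - 3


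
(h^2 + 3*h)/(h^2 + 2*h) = (h + 3)/(h + 2)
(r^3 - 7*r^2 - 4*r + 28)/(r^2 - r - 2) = (r^2 - 5*r - 14)/(r + 1)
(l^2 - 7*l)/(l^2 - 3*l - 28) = l/(l + 4)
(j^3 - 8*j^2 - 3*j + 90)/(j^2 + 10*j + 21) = (j^2 - 11*j + 30)/(j + 7)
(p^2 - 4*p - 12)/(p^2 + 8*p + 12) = (p - 6)/(p + 6)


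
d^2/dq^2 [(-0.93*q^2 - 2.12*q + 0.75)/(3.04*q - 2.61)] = (7.105427357601e-15*q^2 + 7.105427357601e-15*q - 32.449962)/(28.094464*q^3 - 72.361728*q^2 + 62.126352*q - 17.779581)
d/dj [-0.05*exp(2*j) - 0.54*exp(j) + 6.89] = (-0.1*exp(j) - 0.54)*exp(j)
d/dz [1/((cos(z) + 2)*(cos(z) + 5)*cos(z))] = (3*sin(z) + 10*sin(z)/cos(z)^2 + 14*tan(z))/((cos(z) + 2)^2*(cos(z) + 5)^2)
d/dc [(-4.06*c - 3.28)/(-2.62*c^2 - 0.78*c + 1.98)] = (10.6372*c^2 + 3.1668*c - (4.06*c + 3.28)*(5.24*c + 0.78) - 8.0388)/(2.62*c^2 + 0.78*c - 1.98)^2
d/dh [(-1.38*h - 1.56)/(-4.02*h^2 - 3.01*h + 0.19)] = (5.5476*h^2 + 4.1538*h - (1.38*h + 1.56)*(8.04*h + 3.01) - 0.2622)/(4.02*h^2 + 3.01*h - 0.19)^2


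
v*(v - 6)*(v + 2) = v^3 - 4*v^2 - 12*v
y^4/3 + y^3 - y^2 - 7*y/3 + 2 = (y/3 + 1)*(y - 1)^2*(y + 2)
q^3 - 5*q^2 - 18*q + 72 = (q - 6)*(q - 3)*(q + 4)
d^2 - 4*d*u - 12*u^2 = (d - 6*u)*(d + 2*u)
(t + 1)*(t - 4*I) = t^2 + t - 4*I*t - 4*I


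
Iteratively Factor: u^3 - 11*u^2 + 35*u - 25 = (u - 5)*(u^2 - 6*u + 5) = (u - 5)*(u - 1)*(u - 5)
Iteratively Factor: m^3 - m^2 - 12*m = (m)*(m^2 - m - 12) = m*(m + 3)*(m - 4)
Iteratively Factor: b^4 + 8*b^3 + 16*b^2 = (b)*(b^3 + 8*b^2 + 16*b) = b*(b + 4)*(b^2 + 4*b) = b^2*(b + 4)*(b + 4)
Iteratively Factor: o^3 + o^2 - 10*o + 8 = (o - 1)*(o^2 + 2*o - 8) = (o - 1)*(o + 4)*(o - 2)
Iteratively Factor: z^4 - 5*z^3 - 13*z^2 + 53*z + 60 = (z + 3)*(z^3 - 8*z^2 + 11*z + 20) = (z - 4)*(z + 3)*(z^2 - 4*z - 5) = (z - 5)*(z - 4)*(z + 3)*(z + 1)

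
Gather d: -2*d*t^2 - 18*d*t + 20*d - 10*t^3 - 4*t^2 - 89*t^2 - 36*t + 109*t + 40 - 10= d*(-2*t^2 - 18*t + 20) - 10*t^3 - 93*t^2 + 73*t + 30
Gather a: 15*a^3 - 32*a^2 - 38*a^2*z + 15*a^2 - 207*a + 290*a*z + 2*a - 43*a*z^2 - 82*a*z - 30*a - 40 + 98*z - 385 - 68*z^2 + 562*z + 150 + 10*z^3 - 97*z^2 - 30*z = 15*a^3 + a^2*(-38*z - 17) + a*(-43*z^2 + 208*z - 235) + 10*z^3 - 165*z^2 + 630*z - 275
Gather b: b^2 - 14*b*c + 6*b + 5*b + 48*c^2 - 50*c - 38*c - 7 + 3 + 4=b^2 + b*(11 - 14*c) + 48*c^2 - 88*c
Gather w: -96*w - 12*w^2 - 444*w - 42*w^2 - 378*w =-54*w^2 - 918*w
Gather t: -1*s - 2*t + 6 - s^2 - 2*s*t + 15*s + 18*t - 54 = -s^2 + 14*s + t*(16 - 2*s) - 48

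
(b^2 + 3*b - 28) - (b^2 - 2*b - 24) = 5*b - 4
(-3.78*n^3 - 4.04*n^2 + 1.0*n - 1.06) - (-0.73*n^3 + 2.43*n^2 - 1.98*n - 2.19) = -3.05*n^3 - 6.47*n^2 + 2.98*n + 1.13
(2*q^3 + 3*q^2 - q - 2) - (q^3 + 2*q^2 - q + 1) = q^3 + q^2 - 3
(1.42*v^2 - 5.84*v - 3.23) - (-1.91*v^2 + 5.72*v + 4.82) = 3.33*v^2 - 11.56*v - 8.05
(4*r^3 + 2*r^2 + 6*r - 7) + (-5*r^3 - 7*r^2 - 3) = -r^3 - 5*r^2 + 6*r - 10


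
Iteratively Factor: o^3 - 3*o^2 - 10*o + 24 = (o - 4)*(o^2 + o - 6) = (o - 4)*(o + 3)*(o - 2)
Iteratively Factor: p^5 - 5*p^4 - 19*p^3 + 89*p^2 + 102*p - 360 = (p - 5)*(p^4 - 19*p^2 - 6*p + 72) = (p - 5)*(p + 3)*(p^3 - 3*p^2 - 10*p + 24) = (p - 5)*(p + 3)^2*(p^2 - 6*p + 8) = (p - 5)*(p - 4)*(p + 3)^2*(p - 2)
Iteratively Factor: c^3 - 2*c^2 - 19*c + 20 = (c - 5)*(c^2 + 3*c - 4) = (c - 5)*(c + 4)*(c - 1)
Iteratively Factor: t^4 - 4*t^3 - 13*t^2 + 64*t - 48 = (t + 4)*(t^3 - 8*t^2 + 19*t - 12) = (t - 4)*(t + 4)*(t^2 - 4*t + 3) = (t - 4)*(t - 1)*(t + 4)*(t - 3)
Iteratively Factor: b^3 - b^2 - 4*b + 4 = (b - 1)*(b^2 - 4) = (b - 1)*(b + 2)*(b - 2)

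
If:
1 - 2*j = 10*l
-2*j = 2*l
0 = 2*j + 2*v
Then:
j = -1/8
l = 1/8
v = 1/8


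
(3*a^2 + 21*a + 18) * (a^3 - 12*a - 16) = 3*a^5 + 21*a^4 - 18*a^3 - 300*a^2 - 552*a - 288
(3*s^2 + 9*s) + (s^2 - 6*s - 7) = 4*s^2 + 3*s - 7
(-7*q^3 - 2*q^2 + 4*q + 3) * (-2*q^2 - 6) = 14*q^5 + 4*q^4 + 34*q^3 + 6*q^2 - 24*q - 18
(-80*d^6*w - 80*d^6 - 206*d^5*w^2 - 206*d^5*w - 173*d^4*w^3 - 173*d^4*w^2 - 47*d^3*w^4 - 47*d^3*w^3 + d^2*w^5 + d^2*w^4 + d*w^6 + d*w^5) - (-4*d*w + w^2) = -80*d^6*w - 80*d^6 - 206*d^5*w^2 - 206*d^5*w - 173*d^4*w^3 - 173*d^4*w^2 - 47*d^3*w^4 - 47*d^3*w^3 + d^2*w^5 + d^2*w^4 + d*w^6 + d*w^5 + 4*d*w - w^2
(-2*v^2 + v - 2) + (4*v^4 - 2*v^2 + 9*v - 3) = 4*v^4 - 4*v^2 + 10*v - 5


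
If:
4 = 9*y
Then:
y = 4/9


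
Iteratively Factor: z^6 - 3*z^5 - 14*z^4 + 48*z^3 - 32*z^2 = (z)*(z^5 - 3*z^4 - 14*z^3 + 48*z^2 - 32*z) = z*(z - 1)*(z^4 - 2*z^3 - 16*z^2 + 32*z) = z*(z - 2)*(z - 1)*(z^3 - 16*z) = z*(z - 4)*(z - 2)*(z - 1)*(z^2 + 4*z) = z*(z - 4)*(z - 2)*(z - 1)*(z + 4)*(z)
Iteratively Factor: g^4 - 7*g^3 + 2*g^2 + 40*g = (g + 2)*(g^3 - 9*g^2 + 20*g) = (g - 5)*(g + 2)*(g^2 - 4*g) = (g - 5)*(g - 4)*(g + 2)*(g)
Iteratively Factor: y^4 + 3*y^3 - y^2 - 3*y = (y + 1)*(y^3 + 2*y^2 - 3*y) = (y + 1)*(y + 3)*(y^2 - y) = y*(y + 1)*(y + 3)*(y - 1)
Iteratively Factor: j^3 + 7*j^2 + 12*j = (j)*(j^2 + 7*j + 12) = j*(j + 3)*(j + 4)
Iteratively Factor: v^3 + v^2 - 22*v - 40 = (v + 2)*(v^2 - v - 20) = (v + 2)*(v + 4)*(v - 5)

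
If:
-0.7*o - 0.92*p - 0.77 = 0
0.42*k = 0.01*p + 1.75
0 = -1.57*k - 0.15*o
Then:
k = 5.12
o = -53.56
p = 39.91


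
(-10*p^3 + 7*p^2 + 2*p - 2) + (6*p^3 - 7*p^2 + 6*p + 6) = -4*p^3 + 8*p + 4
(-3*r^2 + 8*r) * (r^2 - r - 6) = -3*r^4 + 11*r^3 + 10*r^2 - 48*r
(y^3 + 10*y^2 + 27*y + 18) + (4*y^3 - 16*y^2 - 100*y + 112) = 5*y^3 - 6*y^2 - 73*y + 130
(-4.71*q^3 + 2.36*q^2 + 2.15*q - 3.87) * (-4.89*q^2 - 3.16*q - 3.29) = 23.0319*q^5 + 3.3432*q^4 - 2.4752*q^3 + 4.3659*q^2 + 5.1557*q + 12.7323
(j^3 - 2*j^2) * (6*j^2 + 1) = 6*j^5 - 12*j^4 + j^3 - 2*j^2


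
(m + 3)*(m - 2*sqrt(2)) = m^2 - 2*sqrt(2)*m + 3*m - 6*sqrt(2)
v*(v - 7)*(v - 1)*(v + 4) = v^4 - 4*v^3 - 25*v^2 + 28*v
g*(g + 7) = g^2 + 7*g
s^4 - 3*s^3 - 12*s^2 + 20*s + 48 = (s - 4)*(s - 3)*(s + 2)^2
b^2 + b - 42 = (b - 6)*(b + 7)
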